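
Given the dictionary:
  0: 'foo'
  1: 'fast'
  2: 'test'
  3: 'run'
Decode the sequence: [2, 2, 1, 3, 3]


Look up each index in the dictionary:
  2 -> 'test'
  2 -> 'test'
  1 -> 'fast'
  3 -> 'run'
  3 -> 'run'

Decoded: "test test fast run run"


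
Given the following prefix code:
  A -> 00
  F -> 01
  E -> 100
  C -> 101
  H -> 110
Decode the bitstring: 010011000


Decoding step by step:
Bits 01 -> F
Bits 00 -> A
Bits 110 -> H
Bits 00 -> A


Decoded message: FAHA


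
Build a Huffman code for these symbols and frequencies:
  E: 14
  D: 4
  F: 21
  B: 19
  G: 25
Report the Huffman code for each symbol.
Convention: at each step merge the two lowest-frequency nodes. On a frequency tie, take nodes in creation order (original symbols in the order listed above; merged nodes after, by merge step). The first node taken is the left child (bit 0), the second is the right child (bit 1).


Huffman tree construction:
Step 1: Merge D(4) + E(14) = 18
Step 2: Merge (D+E)(18) + B(19) = 37
Step 3: Merge F(21) + G(25) = 46
Step 4: Merge ((D+E)+B)(37) + (F+G)(46) = 83
Read each symbol's code off the tree from the root (left child = 0, right child = 1).

Codes:
  E: 001 (length 3)
  D: 000 (length 3)
  F: 10 (length 2)
  B: 01 (length 2)
  G: 11 (length 2)
Average code length: 184/83 = 2.2169 bits/symbol


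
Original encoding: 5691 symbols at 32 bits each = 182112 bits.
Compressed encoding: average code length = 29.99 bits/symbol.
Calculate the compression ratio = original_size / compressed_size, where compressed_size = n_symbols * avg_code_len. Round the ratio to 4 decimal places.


original_size = n_symbols * orig_bits = 5691 * 32 = 182112 bits
compressed_size = n_symbols * avg_code_len = 5691 * 29.99 = 170673.09 bits
ratio = original_size / compressed_size = 182112 / 170673.09 = 1.067

Compression ratio = 1.067


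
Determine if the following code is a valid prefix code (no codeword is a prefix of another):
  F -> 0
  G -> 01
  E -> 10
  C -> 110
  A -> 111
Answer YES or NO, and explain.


Checking each pair (does one codeword prefix another?):
  F='0' vs G='01': prefix -- VIOLATION

NO -- this is NOT a valid prefix code. F (0) is a prefix of G (01).


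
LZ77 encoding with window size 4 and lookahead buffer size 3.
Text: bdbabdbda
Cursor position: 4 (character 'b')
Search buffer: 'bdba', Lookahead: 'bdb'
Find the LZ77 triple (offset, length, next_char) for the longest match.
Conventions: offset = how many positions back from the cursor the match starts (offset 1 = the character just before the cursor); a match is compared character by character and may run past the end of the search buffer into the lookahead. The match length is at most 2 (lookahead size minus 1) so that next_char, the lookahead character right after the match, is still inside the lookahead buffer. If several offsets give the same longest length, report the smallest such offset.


Try each offset into the search buffer:
  offset=1 (pos 3, char 'a'): match length 0
  offset=2 (pos 2, char 'b'): match length 1
  offset=3 (pos 1, char 'd'): match length 0
  offset=4 (pos 0, char 'b'): match length 2
Longest match has length 2 at offset 4.
next_char = character at position 4 + 2 = 6 -> 'b'

Best match: offset=4, length=2 (matching 'bd' starting at position 0)
LZ77 triple: (4, 2, 'b')


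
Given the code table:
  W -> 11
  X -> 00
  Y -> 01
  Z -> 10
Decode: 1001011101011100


Decoding:
10 -> Z
01 -> Y
01 -> Y
11 -> W
01 -> Y
01 -> Y
11 -> W
00 -> X


Result: ZYYWYYWX


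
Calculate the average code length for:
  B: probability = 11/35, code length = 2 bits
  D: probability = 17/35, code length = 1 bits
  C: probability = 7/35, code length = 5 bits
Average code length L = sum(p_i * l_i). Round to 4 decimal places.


Weighted contributions p_i * l_i:
  B: (11/35) * 2 = 22/35
  D: (17/35) * 1 = 17/35
  C: (7/35) * 5 = 35/35
Sum = (22 + 17 + 35)/35 = 74/35

L = 74/35 = 2.1143 bits/symbol


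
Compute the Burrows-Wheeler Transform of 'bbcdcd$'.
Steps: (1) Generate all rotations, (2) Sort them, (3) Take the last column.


Rotations (sorted):
  0: $bbcdcd -> last char: d
  1: bbcdcd$ -> last char: $
  2: bcdcd$b -> last char: b
  3: cd$bbcd -> last char: d
  4: cdcd$bb -> last char: b
  5: d$bbcdc -> last char: c
  6: dcd$bbc -> last char: c


BWT = d$bdbcc


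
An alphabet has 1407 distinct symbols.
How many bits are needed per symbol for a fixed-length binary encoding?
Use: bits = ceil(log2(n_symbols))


log2(1407) = 10.4584
Bracket: 2^10 = 1024 < 1407 <= 2^11 = 2048
So ceil(log2(1407)) = 11

bits = ceil(log2(1407)) = ceil(10.4584) = 11 bits


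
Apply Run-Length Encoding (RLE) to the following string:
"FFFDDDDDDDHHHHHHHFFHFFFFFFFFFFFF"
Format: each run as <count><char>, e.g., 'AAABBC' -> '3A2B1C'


Scanning runs left to right:
  i=0: run of 'F' x 3 -> '3F'
  i=3: run of 'D' x 7 -> '7D'
  i=10: run of 'H' x 7 -> '7H'
  i=17: run of 'F' x 2 -> '2F'
  i=19: run of 'H' x 1 -> '1H'
  i=20: run of 'F' x 12 -> '12F'

RLE = 3F7D7H2F1H12F


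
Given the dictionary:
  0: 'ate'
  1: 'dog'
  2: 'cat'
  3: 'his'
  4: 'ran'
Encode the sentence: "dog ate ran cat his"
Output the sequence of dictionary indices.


Look up each word in the dictionary:
  'dog' -> 1
  'ate' -> 0
  'ran' -> 4
  'cat' -> 2
  'his' -> 3

Encoded: [1, 0, 4, 2, 3]


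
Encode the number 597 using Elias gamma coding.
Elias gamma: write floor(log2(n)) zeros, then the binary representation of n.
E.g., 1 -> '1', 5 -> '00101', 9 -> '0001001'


num_bits = floor(log2(597)) + 1 = 10
leading_zeros = num_bits - 1 = 9
binary(597) = 1001010101

Elias gamma(597) = '000000000' + '1001010101' = 0000000001001010101 (19 bits)


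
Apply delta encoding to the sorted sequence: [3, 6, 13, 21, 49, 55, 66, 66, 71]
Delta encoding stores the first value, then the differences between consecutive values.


First value: 3
Deltas:
  6 - 3 = 3
  13 - 6 = 7
  21 - 13 = 8
  49 - 21 = 28
  55 - 49 = 6
  66 - 55 = 11
  66 - 66 = 0
  71 - 66 = 5


Delta encoded: [3, 3, 7, 8, 28, 6, 11, 0, 5]


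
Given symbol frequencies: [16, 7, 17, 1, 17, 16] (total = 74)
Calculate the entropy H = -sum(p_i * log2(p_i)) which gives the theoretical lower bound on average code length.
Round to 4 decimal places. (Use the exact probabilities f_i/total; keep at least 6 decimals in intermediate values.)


Per-symbol terms -p_i * log2(p_i) with p_i = f_i/74:
  p = 16/74 = 0.216216: log2(p) = -2.209453, -p*log2(p) = 0.477720
  p = 7/74 = 0.094595: log2(p) = -3.402098, -p*log2(p) = 0.321820
  p = 17/74 = 0.229730: log2(p) = -2.121991, -p*log2(p) = 0.487484
  p = 1/74 = 0.013514: log2(p) = -6.209453, -p*log2(p) = 0.083912
  p = 17/74 = 0.229730: log2(p) = -2.121991, -p*log2(p) = 0.487484
  p = 16/74 = 0.216216: log2(p) = -2.209453, -p*log2(p) = 0.477720
H = 0.477720 + 0.321820 + 0.487484 + 0.083912 + 0.487484 + 0.477720 = 2.336140

H = 2.3361 bits/symbol


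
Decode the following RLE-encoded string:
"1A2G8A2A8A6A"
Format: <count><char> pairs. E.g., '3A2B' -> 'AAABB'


Expanding each <count><char> pair:
  1A -> 'A'
  2G -> 'GG'
  8A -> 'AAAAAAAA'
  2A -> 'AA'
  8A -> 'AAAAAAAA'
  6A -> 'AAAAAA'

Decoded = AGGAAAAAAAAAAAAAAAAAAAAAAAA


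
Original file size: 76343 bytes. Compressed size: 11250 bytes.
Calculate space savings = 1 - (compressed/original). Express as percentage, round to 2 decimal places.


ratio = compressed/original = 11250/76343 = 0.147361
savings = 1 - ratio = 1 - 0.147361 = 0.852639
as a percentage: 0.852639 * 100 = 85.26%

Space savings = 1 - 11250/76343 = 85.26%


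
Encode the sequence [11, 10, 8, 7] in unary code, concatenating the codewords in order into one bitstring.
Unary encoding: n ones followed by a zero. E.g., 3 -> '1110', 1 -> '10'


Encode each number as n ones followed by a terminating 0:
  11 -> 111111111110 (12 bits)
  10 -> 11111111110 (11 bits)
  8 -> 111111110 (9 bits)
  7 -> 11111110 (8 bits)
Total length = 12 + 11 + 9 + 8 = 40 bits.

Unary([11, 10, 8, 7]) = 1111111111101111111111011111111011111110 (40 bits)


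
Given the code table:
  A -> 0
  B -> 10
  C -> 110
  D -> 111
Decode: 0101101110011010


Decoding:
0 -> A
10 -> B
110 -> C
111 -> D
0 -> A
0 -> A
110 -> C
10 -> B


Result: ABCDAACB


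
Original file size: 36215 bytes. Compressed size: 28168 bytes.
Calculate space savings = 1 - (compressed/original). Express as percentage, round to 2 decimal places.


ratio = compressed/original = 28168/36215 = 0.777799
savings = 1 - ratio = 1 - 0.777799 = 0.222201
as a percentage: 0.222201 * 100 = 22.22%

Space savings = 1 - 28168/36215 = 22.22%


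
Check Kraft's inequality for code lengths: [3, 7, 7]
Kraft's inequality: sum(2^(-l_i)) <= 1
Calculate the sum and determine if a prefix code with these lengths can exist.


Sum = 2^(-3) + 2^(-7) + 2^(-7)
    = 0.125 + 0.0078125 + 0.0078125
    = 18/128 = 0.140625
Since 0.140625 <= 1, Kraft's inequality IS satisfied.
A prefix code with these lengths CAN exist.

Kraft sum = 0.140625. Satisfied.


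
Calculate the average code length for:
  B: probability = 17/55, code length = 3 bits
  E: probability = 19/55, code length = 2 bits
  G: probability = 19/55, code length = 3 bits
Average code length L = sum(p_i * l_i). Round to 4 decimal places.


Weighted contributions p_i * l_i:
  B: (17/55) * 3 = 51/55
  E: (19/55) * 2 = 38/55
  G: (19/55) * 3 = 57/55
Sum = (51 + 38 + 57)/55 = 146/55

L = 146/55 = 2.6545 bits/symbol


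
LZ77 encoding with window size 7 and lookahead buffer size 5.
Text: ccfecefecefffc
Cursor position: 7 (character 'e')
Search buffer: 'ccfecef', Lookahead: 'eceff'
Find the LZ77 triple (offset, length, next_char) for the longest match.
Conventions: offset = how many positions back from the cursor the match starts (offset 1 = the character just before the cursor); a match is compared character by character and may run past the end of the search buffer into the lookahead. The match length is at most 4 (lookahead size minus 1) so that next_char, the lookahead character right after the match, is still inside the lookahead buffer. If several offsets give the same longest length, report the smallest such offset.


Try each offset into the search buffer:
  offset=1 (pos 6, char 'f'): match length 0
  offset=2 (pos 5, char 'e'): match length 1
  offset=3 (pos 4, char 'c'): match length 0
  offset=4 (pos 3, char 'e'): match length 4
  offset=5 (pos 2, char 'f'): match length 0
  offset=6 (pos 1, char 'c'): match length 0
  offset=7 (pos 0, char 'c'): match length 0
Longest match has length 4 at offset 4.
next_char = character at position 7 + 4 = 11 -> 'f'

Best match: offset=4, length=4 (matching 'ecef' starting at position 3)
LZ77 triple: (4, 4, 'f')


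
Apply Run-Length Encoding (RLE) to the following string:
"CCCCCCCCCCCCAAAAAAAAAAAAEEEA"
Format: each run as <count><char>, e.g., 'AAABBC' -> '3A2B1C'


Scanning runs left to right:
  i=0: run of 'C' x 12 -> '12C'
  i=12: run of 'A' x 12 -> '12A'
  i=24: run of 'E' x 3 -> '3E'
  i=27: run of 'A' x 1 -> '1A'

RLE = 12C12A3E1A


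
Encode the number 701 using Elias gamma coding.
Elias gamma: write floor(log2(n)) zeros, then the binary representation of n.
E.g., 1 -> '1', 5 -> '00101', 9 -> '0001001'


num_bits = floor(log2(701)) + 1 = 10
leading_zeros = num_bits - 1 = 9
binary(701) = 1010111101

Elias gamma(701) = '000000000' + '1010111101' = 0000000001010111101 (19 bits)


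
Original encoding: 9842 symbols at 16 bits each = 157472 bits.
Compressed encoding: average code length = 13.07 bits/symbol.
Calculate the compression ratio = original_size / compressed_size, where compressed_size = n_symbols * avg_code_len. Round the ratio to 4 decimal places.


original_size = n_symbols * orig_bits = 9842 * 16 = 157472 bits
compressed_size = n_symbols * avg_code_len = 9842 * 13.07 = 128634.94 bits
ratio = original_size / compressed_size = 157472 / 128634.94 = 1.2242

Compression ratio = 1.2242


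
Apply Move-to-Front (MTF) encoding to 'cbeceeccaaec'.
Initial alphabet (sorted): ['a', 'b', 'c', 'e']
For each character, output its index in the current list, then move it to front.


MTF encoding:
'c': index 2 in ['a', 'b', 'c', 'e'] -> ['c', 'a', 'b', 'e']
'b': index 2 in ['c', 'a', 'b', 'e'] -> ['b', 'c', 'a', 'e']
'e': index 3 in ['b', 'c', 'a', 'e'] -> ['e', 'b', 'c', 'a']
'c': index 2 in ['e', 'b', 'c', 'a'] -> ['c', 'e', 'b', 'a']
'e': index 1 in ['c', 'e', 'b', 'a'] -> ['e', 'c', 'b', 'a']
'e': index 0 in ['e', 'c', 'b', 'a'] -> ['e', 'c', 'b', 'a']
'c': index 1 in ['e', 'c', 'b', 'a'] -> ['c', 'e', 'b', 'a']
'c': index 0 in ['c', 'e', 'b', 'a'] -> ['c', 'e', 'b', 'a']
'a': index 3 in ['c', 'e', 'b', 'a'] -> ['a', 'c', 'e', 'b']
'a': index 0 in ['a', 'c', 'e', 'b'] -> ['a', 'c', 'e', 'b']
'e': index 2 in ['a', 'c', 'e', 'b'] -> ['e', 'a', 'c', 'b']
'c': index 2 in ['e', 'a', 'c', 'b'] -> ['c', 'e', 'a', 'b']


Output: [2, 2, 3, 2, 1, 0, 1, 0, 3, 0, 2, 2]


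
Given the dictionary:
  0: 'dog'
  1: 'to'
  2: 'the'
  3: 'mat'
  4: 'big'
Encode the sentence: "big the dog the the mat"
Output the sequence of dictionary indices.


Look up each word in the dictionary:
  'big' -> 4
  'the' -> 2
  'dog' -> 0
  'the' -> 2
  'the' -> 2
  'mat' -> 3

Encoded: [4, 2, 0, 2, 2, 3]


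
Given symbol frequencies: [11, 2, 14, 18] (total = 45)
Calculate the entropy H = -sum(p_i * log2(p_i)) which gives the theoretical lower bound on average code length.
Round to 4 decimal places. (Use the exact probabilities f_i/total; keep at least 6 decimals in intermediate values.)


Per-symbol terms -p_i * log2(p_i) with p_i = f_i/45:
  p = 11/45 = 0.244444: log2(p) = -2.032421, -p*log2(p) = 0.496814
  p = 2/45 = 0.044444: log2(p) = -4.491853, -p*log2(p) = 0.199638
  p = 14/45 = 0.311111: log2(p) = -1.684498, -p*log2(p) = 0.524066
  p = 18/45 = 0.400000: log2(p) = -1.321928, -p*log2(p) = 0.528771
H = 0.496814 + 0.199638 + 0.524066 + 0.528771 = 1.749289

H = 1.7493 bits/symbol


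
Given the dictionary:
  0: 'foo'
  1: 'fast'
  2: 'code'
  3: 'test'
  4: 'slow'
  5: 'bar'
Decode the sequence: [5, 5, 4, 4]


Look up each index in the dictionary:
  5 -> 'bar'
  5 -> 'bar'
  4 -> 'slow'
  4 -> 'slow'

Decoded: "bar bar slow slow"


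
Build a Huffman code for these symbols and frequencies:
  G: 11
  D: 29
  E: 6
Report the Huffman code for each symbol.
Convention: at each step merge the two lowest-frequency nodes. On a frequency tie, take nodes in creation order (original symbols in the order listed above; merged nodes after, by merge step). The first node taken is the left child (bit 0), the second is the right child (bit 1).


Huffman tree construction:
Step 1: Merge E(6) + G(11) = 17
Step 2: Merge (E+G)(17) + D(29) = 46
Read each symbol's code off the tree from the root (left child = 0, right child = 1).

Codes:
  G: 01 (length 2)
  D: 1 (length 1)
  E: 00 (length 2)
Average code length: 63/46 = 1.3696 bits/symbol


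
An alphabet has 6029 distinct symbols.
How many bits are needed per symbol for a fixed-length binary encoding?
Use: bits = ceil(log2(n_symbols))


log2(6029) = 12.5577
Bracket: 2^12 = 4096 < 6029 <= 2^13 = 8192
So ceil(log2(6029)) = 13

bits = ceil(log2(6029)) = ceil(12.5577) = 13 bits


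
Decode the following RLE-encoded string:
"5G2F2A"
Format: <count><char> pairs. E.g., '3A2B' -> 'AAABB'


Expanding each <count><char> pair:
  5G -> 'GGGGG'
  2F -> 'FF'
  2A -> 'AA'

Decoded = GGGGGFFAA


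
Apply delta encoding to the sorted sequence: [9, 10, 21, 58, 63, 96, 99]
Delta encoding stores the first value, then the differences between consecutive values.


First value: 9
Deltas:
  10 - 9 = 1
  21 - 10 = 11
  58 - 21 = 37
  63 - 58 = 5
  96 - 63 = 33
  99 - 96 = 3


Delta encoded: [9, 1, 11, 37, 5, 33, 3]


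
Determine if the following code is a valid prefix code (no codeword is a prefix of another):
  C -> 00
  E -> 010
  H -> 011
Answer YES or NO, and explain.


Checking each pair (does one codeword prefix another?):
  C='00' vs E='010': no prefix
  C='00' vs H='011': no prefix
  E='010' vs C='00': no prefix
  E='010' vs H='011': no prefix
  H='011' vs C='00': no prefix
  H='011' vs E='010': no prefix
No violation found over all pairs.

YES -- this is a valid prefix code. No codeword is a prefix of any other codeword.


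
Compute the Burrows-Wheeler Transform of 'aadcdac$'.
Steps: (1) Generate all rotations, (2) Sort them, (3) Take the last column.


Rotations (sorted):
  0: $aadcdac -> last char: c
  1: aadcdac$ -> last char: $
  2: ac$aadcd -> last char: d
  3: adcdac$a -> last char: a
  4: c$aadcda -> last char: a
  5: cdac$aad -> last char: d
  6: dac$aadc -> last char: c
  7: dcdac$aa -> last char: a


BWT = c$daadca


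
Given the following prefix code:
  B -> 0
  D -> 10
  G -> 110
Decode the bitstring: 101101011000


Decoding step by step:
Bits 10 -> D
Bits 110 -> G
Bits 10 -> D
Bits 110 -> G
Bits 0 -> B
Bits 0 -> B


Decoded message: DGDGBB


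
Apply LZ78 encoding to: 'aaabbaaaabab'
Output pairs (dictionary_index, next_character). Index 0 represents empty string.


LZ78 encoding steps:
Dictionary: {0: ''}
Step 1: w='' (idx 0), next='a' -> output (0, 'a'), add 'a' as idx 1
Step 2: w='a' (idx 1), next='a' -> output (1, 'a'), add 'aa' as idx 2
Step 3: w='' (idx 0), next='b' -> output (0, 'b'), add 'b' as idx 3
Step 4: w='b' (idx 3), next='a' -> output (3, 'a'), add 'ba' as idx 4
Step 5: w='aa' (idx 2), next='a' -> output (2, 'a'), add 'aaa' as idx 5
Step 6: w='ba' (idx 4), next='b' -> output (4, 'b'), add 'bab' as idx 6


Encoded: [(0, 'a'), (1, 'a'), (0, 'b'), (3, 'a'), (2, 'a'), (4, 'b')]


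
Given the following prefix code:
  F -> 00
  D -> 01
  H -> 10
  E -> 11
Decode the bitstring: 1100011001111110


Decoding step by step:
Bits 11 -> E
Bits 00 -> F
Bits 01 -> D
Bits 10 -> H
Bits 01 -> D
Bits 11 -> E
Bits 11 -> E
Bits 10 -> H


Decoded message: EFDHDEEH


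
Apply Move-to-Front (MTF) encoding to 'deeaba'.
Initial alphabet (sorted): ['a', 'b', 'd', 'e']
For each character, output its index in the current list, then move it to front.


MTF encoding:
'd': index 2 in ['a', 'b', 'd', 'e'] -> ['d', 'a', 'b', 'e']
'e': index 3 in ['d', 'a', 'b', 'e'] -> ['e', 'd', 'a', 'b']
'e': index 0 in ['e', 'd', 'a', 'b'] -> ['e', 'd', 'a', 'b']
'a': index 2 in ['e', 'd', 'a', 'b'] -> ['a', 'e', 'd', 'b']
'b': index 3 in ['a', 'e', 'd', 'b'] -> ['b', 'a', 'e', 'd']
'a': index 1 in ['b', 'a', 'e', 'd'] -> ['a', 'b', 'e', 'd']


Output: [2, 3, 0, 2, 3, 1]


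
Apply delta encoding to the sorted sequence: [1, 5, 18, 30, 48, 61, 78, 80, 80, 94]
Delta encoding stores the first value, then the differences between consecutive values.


First value: 1
Deltas:
  5 - 1 = 4
  18 - 5 = 13
  30 - 18 = 12
  48 - 30 = 18
  61 - 48 = 13
  78 - 61 = 17
  80 - 78 = 2
  80 - 80 = 0
  94 - 80 = 14


Delta encoded: [1, 4, 13, 12, 18, 13, 17, 2, 0, 14]


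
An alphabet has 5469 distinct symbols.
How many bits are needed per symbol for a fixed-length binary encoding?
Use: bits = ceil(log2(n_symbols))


log2(5469) = 12.4171
Bracket: 2^12 = 4096 < 5469 <= 2^13 = 8192
So ceil(log2(5469)) = 13

bits = ceil(log2(5469)) = ceil(12.4171) = 13 bits


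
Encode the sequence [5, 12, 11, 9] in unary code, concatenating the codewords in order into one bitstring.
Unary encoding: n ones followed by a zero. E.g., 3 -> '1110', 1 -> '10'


Encode each number as n ones followed by a terminating 0:
  5 -> 111110 (6 bits)
  12 -> 1111111111110 (13 bits)
  11 -> 111111111110 (12 bits)
  9 -> 1111111110 (10 bits)
Total length = 6 + 13 + 12 + 10 = 41 bits.

Unary([5, 12, 11, 9]) = 11111011111111111101111111111101111111110 (41 bits)


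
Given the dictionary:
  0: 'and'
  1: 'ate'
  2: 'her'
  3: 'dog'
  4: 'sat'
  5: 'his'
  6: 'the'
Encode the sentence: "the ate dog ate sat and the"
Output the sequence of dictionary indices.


Look up each word in the dictionary:
  'the' -> 6
  'ate' -> 1
  'dog' -> 3
  'ate' -> 1
  'sat' -> 4
  'and' -> 0
  'the' -> 6

Encoded: [6, 1, 3, 1, 4, 0, 6]


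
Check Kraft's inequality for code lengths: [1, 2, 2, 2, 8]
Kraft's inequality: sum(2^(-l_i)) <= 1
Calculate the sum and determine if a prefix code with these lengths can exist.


Sum = 2^(-1) + 2^(-2) + 2^(-2) + 2^(-2) + 2^(-8)
    = 0.5 + 0.25 + 0.25 + 0.25 + 0.00390625
    = 321/256 = 1.25390625
Since 1.25390625 > 1, Kraft's inequality is NOT satisfied.
A prefix code with these lengths CANNOT exist.

Kraft sum = 1.25390625. Not satisfied.


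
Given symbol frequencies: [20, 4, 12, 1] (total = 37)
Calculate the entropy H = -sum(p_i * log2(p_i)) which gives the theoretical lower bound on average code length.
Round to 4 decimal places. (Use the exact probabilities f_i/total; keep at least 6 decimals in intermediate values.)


Per-symbol terms -p_i * log2(p_i) with p_i = f_i/37:
  p = 20/37 = 0.540541: log2(p) = -0.887525, -p*log2(p) = 0.479743
  p = 4/37 = 0.108108: log2(p) = -3.209453, -p*log2(p) = 0.346968
  p = 12/37 = 0.324324: log2(p) = -1.624491, -p*log2(p) = 0.526862
  p = 1/37 = 0.027027: log2(p) = -5.209453, -p*log2(p) = 0.140796
H = 0.479743 + 0.346968 + 0.526862 + 0.140796 = 1.494369

H = 1.4944 bits/symbol


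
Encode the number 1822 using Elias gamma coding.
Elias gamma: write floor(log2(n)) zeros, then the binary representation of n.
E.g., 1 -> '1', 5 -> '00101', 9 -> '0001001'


num_bits = floor(log2(1822)) + 1 = 11
leading_zeros = num_bits - 1 = 10
binary(1822) = 11100011110

Elias gamma(1822) = '0000000000' + '11100011110' = 000000000011100011110 (21 bits)


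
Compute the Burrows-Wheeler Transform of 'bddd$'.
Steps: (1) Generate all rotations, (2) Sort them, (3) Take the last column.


Rotations (sorted):
  0: $bddd -> last char: d
  1: bddd$ -> last char: $
  2: d$bdd -> last char: d
  3: dd$bd -> last char: d
  4: ddd$b -> last char: b


BWT = d$ddb


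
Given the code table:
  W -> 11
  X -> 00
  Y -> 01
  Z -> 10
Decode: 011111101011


Decoding:
01 -> Y
11 -> W
11 -> W
10 -> Z
10 -> Z
11 -> W


Result: YWWZZW


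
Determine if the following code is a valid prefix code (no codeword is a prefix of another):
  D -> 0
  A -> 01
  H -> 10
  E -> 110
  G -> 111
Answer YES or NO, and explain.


Checking each pair (does one codeword prefix another?):
  D='0' vs A='01': prefix -- VIOLATION

NO -- this is NOT a valid prefix code. D (0) is a prefix of A (01).


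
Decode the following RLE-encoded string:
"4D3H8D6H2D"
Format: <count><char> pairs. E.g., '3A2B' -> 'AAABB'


Expanding each <count><char> pair:
  4D -> 'DDDD'
  3H -> 'HHH'
  8D -> 'DDDDDDDD'
  6H -> 'HHHHHH'
  2D -> 'DD'

Decoded = DDDDHHHDDDDDDDDHHHHHHDD


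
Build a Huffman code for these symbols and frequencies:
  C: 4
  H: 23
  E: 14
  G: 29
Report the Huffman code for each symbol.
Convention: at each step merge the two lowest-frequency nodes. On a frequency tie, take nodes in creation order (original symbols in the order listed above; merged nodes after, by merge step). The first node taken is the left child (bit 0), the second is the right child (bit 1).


Huffman tree construction:
Step 1: Merge C(4) + E(14) = 18
Step 2: Merge (C+E)(18) + H(23) = 41
Step 3: Merge G(29) + ((C+E)+H)(41) = 70
Read each symbol's code off the tree from the root (left child = 0, right child = 1).

Codes:
  C: 100 (length 3)
  H: 11 (length 2)
  E: 101 (length 3)
  G: 0 (length 1)
Average code length: 129/70 = 1.8429 bits/symbol


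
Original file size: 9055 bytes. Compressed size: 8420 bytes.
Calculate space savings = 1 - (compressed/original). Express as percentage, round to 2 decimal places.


ratio = compressed/original = 8420/9055 = 0.929873
savings = 1 - ratio = 1 - 0.929873 = 0.070127
as a percentage: 0.070127 * 100 = 7.01%

Space savings = 1 - 8420/9055 = 7.01%


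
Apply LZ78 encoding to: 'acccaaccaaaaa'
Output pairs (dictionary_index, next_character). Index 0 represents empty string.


LZ78 encoding steps:
Dictionary: {0: ''}
Step 1: w='' (idx 0), next='a' -> output (0, 'a'), add 'a' as idx 1
Step 2: w='' (idx 0), next='c' -> output (0, 'c'), add 'c' as idx 2
Step 3: w='c' (idx 2), next='c' -> output (2, 'c'), add 'cc' as idx 3
Step 4: w='a' (idx 1), next='a' -> output (1, 'a'), add 'aa' as idx 4
Step 5: w='cc' (idx 3), next='a' -> output (3, 'a'), add 'cca' as idx 5
Step 6: w='aa' (idx 4), next='a' -> output (4, 'a'), add 'aaa' as idx 6
Step 7: w='a' (idx 1), end of input -> output (1, '')


Encoded: [(0, 'a'), (0, 'c'), (2, 'c'), (1, 'a'), (3, 'a'), (4, 'a'), (1, '')]


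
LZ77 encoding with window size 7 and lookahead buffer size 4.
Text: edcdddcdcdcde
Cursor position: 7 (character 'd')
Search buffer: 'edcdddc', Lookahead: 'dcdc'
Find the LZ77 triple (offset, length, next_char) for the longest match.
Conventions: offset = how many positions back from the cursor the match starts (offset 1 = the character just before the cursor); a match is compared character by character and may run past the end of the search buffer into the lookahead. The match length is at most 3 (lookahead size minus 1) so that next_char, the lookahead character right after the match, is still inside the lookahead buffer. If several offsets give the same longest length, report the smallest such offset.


Try each offset into the search buffer:
  offset=1 (pos 6, char 'c'): match length 0
  offset=2 (pos 5, char 'd'): match length 3
  offset=3 (pos 4, char 'd'): match length 1
  offset=4 (pos 3, char 'd'): match length 1
  offset=5 (pos 2, char 'c'): match length 0
  offset=6 (pos 1, char 'd'): match length 3
  offset=7 (pos 0, char 'e'): match length 0
Longest match has length 3, found at offsets 2, 6; take the smallest, offset 2.
next_char = character at position 7 + 3 = 10 -> 'c'

Best match: offset=2, length=3 (matching 'dcd' starting at position 5)
LZ77 triple: (2, 3, 'c')


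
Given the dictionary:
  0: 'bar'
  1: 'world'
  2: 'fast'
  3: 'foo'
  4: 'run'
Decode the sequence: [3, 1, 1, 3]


Look up each index in the dictionary:
  3 -> 'foo'
  1 -> 'world'
  1 -> 'world'
  3 -> 'foo'

Decoded: "foo world world foo"


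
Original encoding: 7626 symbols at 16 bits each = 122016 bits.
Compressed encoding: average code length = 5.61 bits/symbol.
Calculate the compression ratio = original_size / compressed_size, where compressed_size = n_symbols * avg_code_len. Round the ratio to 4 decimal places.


original_size = n_symbols * orig_bits = 7626 * 16 = 122016 bits
compressed_size = n_symbols * avg_code_len = 7626 * 5.61 = 42781.86 bits
ratio = original_size / compressed_size = 122016 / 42781.86 = 2.852

Compression ratio = 2.852


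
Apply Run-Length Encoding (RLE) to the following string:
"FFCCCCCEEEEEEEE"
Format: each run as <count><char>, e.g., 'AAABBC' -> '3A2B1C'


Scanning runs left to right:
  i=0: run of 'F' x 2 -> '2F'
  i=2: run of 'C' x 5 -> '5C'
  i=7: run of 'E' x 8 -> '8E'

RLE = 2F5C8E


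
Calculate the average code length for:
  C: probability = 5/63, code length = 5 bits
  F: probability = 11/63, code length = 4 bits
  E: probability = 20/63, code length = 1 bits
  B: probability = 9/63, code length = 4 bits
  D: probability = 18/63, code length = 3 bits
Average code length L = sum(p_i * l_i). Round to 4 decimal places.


Weighted contributions p_i * l_i:
  C: (5/63) * 5 = 25/63
  F: (11/63) * 4 = 44/63
  E: (20/63) * 1 = 20/63
  B: (9/63) * 4 = 36/63
  D: (18/63) * 3 = 54/63
Sum = (25 + 44 + 20 + 36 + 54)/63 = 179/63

L = 179/63 = 2.8413 bits/symbol


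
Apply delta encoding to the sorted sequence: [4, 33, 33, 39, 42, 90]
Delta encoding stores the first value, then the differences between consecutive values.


First value: 4
Deltas:
  33 - 4 = 29
  33 - 33 = 0
  39 - 33 = 6
  42 - 39 = 3
  90 - 42 = 48


Delta encoded: [4, 29, 0, 6, 3, 48]


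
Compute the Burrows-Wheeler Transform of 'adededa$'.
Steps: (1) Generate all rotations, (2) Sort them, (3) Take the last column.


Rotations (sorted):
  0: $adededa -> last char: a
  1: a$adeded -> last char: d
  2: adededa$ -> last char: $
  3: da$adede -> last char: e
  4: deda$ade -> last char: e
  5: dededa$a -> last char: a
  6: eda$aded -> last char: d
  7: ededa$ad -> last char: d


BWT = ad$eeadd


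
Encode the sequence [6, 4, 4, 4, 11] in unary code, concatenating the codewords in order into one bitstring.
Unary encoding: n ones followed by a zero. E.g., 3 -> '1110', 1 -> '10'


Encode each number as n ones followed by a terminating 0:
  6 -> 1111110 (7 bits)
  4 -> 11110 (5 bits)
  4 -> 11110 (5 bits)
  4 -> 11110 (5 bits)
  11 -> 111111111110 (12 bits)
Total length = 7 + 5 + 5 + 5 + 12 = 34 bits.

Unary([6, 4, 4, 4, 11]) = 1111110111101111011110111111111110 (34 bits)


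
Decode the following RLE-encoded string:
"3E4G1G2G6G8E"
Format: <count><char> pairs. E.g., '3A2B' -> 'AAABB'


Expanding each <count><char> pair:
  3E -> 'EEE'
  4G -> 'GGGG'
  1G -> 'G'
  2G -> 'GG'
  6G -> 'GGGGGG'
  8E -> 'EEEEEEEE'

Decoded = EEEGGGGGGGGGGGGGEEEEEEEE


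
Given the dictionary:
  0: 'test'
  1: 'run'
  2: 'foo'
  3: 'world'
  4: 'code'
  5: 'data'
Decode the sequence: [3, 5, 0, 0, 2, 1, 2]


Look up each index in the dictionary:
  3 -> 'world'
  5 -> 'data'
  0 -> 'test'
  0 -> 'test'
  2 -> 'foo'
  1 -> 'run'
  2 -> 'foo'

Decoded: "world data test test foo run foo"


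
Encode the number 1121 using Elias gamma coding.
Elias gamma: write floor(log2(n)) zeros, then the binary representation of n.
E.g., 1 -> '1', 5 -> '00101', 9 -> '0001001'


num_bits = floor(log2(1121)) + 1 = 11
leading_zeros = num_bits - 1 = 10
binary(1121) = 10001100001

Elias gamma(1121) = '0000000000' + '10001100001' = 000000000010001100001 (21 bits)


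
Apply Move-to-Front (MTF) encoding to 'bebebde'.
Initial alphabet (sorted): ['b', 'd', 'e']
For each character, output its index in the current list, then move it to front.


MTF encoding:
'b': index 0 in ['b', 'd', 'e'] -> ['b', 'd', 'e']
'e': index 2 in ['b', 'd', 'e'] -> ['e', 'b', 'd']
'b': index 1 in ['e', 'b', 'd'] -> ['b', 'e', 'd']
'e': index 1 in ['b', 'e', 'd'] -> ['e', 'b', 'd']
'b': index 1 in ['e', 'b', 'd'] -> ['b', 'e', 'd']
'd': index 2 in ['b', 'e', 'd'] -> ['d', 'b', 'e']
'e': index 2 in ['d', 'b', 'e'] -> ['e', 'd', 'b']


Output: [0, 2, 1, 1, 1, 2, 2]


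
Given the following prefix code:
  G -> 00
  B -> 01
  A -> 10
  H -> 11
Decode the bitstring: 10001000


Decoding step by step:
Bits 10 -> A
Bits 00 -> G
Bits 10 -> A
Bits 00 -> G


Decoded message: AGAG


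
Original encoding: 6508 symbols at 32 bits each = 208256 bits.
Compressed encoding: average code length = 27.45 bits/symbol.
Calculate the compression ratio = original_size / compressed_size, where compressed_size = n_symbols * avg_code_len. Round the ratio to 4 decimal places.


original_size = n_symbols * orig_bits = 6508 * 32 = 208256 bits
compressed_size = n_symbols * avg_code_len = 6508 * 27.45 = 178644.6 bits
ratio = original_size / compressed_size = 208256 / 178644.6 = 1.1658

Compression ratio = 1.1658


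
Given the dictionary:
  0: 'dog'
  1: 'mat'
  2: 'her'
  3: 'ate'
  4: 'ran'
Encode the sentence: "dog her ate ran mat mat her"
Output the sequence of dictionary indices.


Look up each word in the dictionary:
  'dog' -> 0
  'her' -> 2
  'ate' -> 3
  'ran' -> 4
  'mat' -> 1
  'mat' -> 1
  'her' -> 2

Encoded: [0, 2, 3, 4, 1, 1, 2]


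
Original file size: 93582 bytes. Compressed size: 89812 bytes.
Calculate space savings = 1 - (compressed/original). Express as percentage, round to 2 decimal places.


ratio = compressed/original = 89812/93582 = 0.959714
savings = 1 - ratio = 1 - 0.959714 = 0.040286
as a percentage: 0.040286 * 100 = 4.03%

Space savings = 1 - 89812/93582 = 4.03%


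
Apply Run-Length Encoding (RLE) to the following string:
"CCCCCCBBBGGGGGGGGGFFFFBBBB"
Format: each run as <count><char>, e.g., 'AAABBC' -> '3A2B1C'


Scanning runs left to right:
  i=0: run of 'C' x 6 -> '6C'
  i=6: run of 'B' x 3 -> '3B'
  i=9: run of 'G' x 9 -> '9G'
  i=18: run of 'F' x 4 -> '4F'
  i=22: run of 'B' x 4 -> '4B'

RLE = 6C3B9G4F4B


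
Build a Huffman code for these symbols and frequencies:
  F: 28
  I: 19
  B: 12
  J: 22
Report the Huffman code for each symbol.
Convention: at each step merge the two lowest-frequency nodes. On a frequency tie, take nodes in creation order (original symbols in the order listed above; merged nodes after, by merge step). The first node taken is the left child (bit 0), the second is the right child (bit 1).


Huffman tree construction:
Step 1: Merge B(12) + I(19) = 31
Step 2: Merge J(22) + F(28) = 50
Step 3: Merge (B+I)(31) + (J+F)(50) = 81
Read each symbol's code off the tree from the root (left child = 0, right child = 1).

Codes:
  F: 11 (length 2)
  I: 01 (length 2)
  B: 00 (length 2)
  J: 10 (length 2)
Average code length: 162/81 = 2.0000 bits/symbol


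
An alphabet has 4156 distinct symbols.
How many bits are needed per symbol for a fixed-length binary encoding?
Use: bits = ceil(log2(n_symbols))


log2(4156) = 12.021
Bracket: 2^12 = 4096 < 4156 <= 2^13 = 8192
So ceil(log2(4156)) = 13

bits = ceil(log2(4156)) = ceil(12.021) = 13 bits


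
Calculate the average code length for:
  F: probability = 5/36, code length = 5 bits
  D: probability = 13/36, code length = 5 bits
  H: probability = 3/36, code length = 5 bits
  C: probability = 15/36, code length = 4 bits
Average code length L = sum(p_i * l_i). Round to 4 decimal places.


Weighted contributions p_i * l_i:
  F: (5/36) * 5 = 25/36
  D: (13/36) * 5 = 65/36
  H: (3/36) * 5 = 15/36
  C: (15/36) * 4 = 60/36
Sum = (25 + 65 + 15 + 60)/36 = 165/36

L = 165/36 = 4.5833 bits/symbol


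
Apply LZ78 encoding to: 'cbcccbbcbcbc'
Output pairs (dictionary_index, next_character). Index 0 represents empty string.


LZ78 encoding steps:
Dictionary: {0: ''}
Step 1: w='' (idx 0), next='c' -> output (0, 'c'), add 'c' as idx 1
Step 2: w='' (idx 0), next='b' -> output (0, 'b'), add 'b' as idx 2
Step 3: w='c' (idx 1), next='c' -> output (1, 'c'), add 'cc' as idx 3
Step 4: w='c' (idx 1), next='b' -> output (1, 'b'), add 'cb' as idx 4
Step 5: w='b' (idx 2), next='c' -> output (2, 'c'), add 'bc' as idx 5
Step 6: w='bc' (idx 5), next='b' -> output (5, 'b'), add 'bcb' as idx 6
Step 7: w='c' (idx 1), end of input -> output (1, '')


Encoded: [(0, 'c'), (0, 'b'), (1, 'c'), (1, 'b'), (2, 'c'), (5, 'b'), (1, '')]


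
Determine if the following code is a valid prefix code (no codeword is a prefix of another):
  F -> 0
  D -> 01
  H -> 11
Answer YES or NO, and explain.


Checking each pair (does one codeword prefix another?):
  F='0' vs D='01': prefix -- VIOLATION

NO -- this is NOT a valid prefix code. F (0) is a prefix of D (01).


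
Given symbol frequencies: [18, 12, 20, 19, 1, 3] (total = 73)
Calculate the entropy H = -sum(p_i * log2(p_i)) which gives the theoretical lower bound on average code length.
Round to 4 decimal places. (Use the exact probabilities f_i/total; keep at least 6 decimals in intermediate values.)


Per-symbol terms -p_i * log2(p_i) with p_i = f_i/73:
  p = 18/73 = 0.246575: log2(p) = -2.019900, -p*log2(p) = 0.498057
  p = 12/73 = 0.164384: log2(p) = -2.604862, -p*log2(p) = 0.428197
  p = 20/73 = 0.273973: log2(p) = -1.867896, -p*log2(p) = 0.511752
  p = 19/73 = 0.260274: log2(p) = -1.941897, -p*log2(p) = 0.505425
  p = 1/73 = 0.013699: log2(p) = -6.189825, -p*log2(p) = 0.084792
  p = 3/73 = 0.041096: log2(p) = -4.604862, -p*log2(p) = 0.189241
H = 0.498057 + 0.428197 + 0.511752 + 0.505425 + 0.084792 + 0.189241 = 2.217464

H = 2.2175 bits/symbol


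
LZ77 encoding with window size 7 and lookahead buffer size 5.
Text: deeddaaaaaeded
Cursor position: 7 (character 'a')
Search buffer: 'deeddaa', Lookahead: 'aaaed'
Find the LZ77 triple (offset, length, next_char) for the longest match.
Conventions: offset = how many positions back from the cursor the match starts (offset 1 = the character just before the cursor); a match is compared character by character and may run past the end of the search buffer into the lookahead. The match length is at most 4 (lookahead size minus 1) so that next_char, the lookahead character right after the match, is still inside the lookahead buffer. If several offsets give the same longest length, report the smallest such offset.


Try each offset into the search buffer:
  offset=1 (pos 6, char 'a'): match length 3
  offset=2 (pos 5, char 'a'): match length 3
  offset=3 (pos 4, char 'd'): match length 0
  offset=4 (pos 3, char 'd'): match length 0
  offset=5 (pos 2, char 'e'): match length 0
  offset=6 (pos 1, char 'e'): match length 0
  offset=7 (pos 0, char 'd'): match length 0
Longest match has length 3, found at offsets 1, 2; take the smallest, offset 1.
next_char = character at position 7 + 3 = 10 -> 'e'

Best match: offset=1, length=3 (matching 'aaa' starting at position 6)
LZ77 triple: (1, 3, 'e')


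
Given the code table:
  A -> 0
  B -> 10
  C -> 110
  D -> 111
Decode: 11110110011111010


Decoding:
111 -> D
10 -> B
110 -> C
0 -> A
111 -> D
110 -> C
10 -> B


Result: DBCADCB


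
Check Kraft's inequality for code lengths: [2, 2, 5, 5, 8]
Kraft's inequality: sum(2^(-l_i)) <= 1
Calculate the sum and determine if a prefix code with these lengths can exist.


Sum = 2^(-2) + 2^(-2) + 2^(-5) + 2^(-5) + 2^(-8)
    = 0.25 + 0.25 + 0.03125 + 0.03125 + 0.00390625
    = 145/256 = 0.56640625
Since 0.56640625 <= 1, Kraft's inequality IS satisfied.
A prefix code with these lengths CAN exist.

Kraft sum = 0.56640625. Satisfied.


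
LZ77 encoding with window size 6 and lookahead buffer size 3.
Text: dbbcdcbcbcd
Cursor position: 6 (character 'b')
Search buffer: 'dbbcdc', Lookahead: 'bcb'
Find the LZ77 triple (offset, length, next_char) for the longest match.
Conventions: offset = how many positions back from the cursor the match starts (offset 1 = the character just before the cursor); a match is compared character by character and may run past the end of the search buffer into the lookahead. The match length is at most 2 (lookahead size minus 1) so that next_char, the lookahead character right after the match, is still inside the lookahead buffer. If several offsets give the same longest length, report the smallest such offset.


Try each offset into the search buffer:
  offset=1 (pos 5, char 'c'): match length 0
  offset=2 (pos 4, char 'd'): match length 0
  offset=3 (pos 3, char 'c'): match length 0
  offset=4 (pos 2, char 'b'): match length 2
  offset=5 (pos 1, char 'b'): match length 1
  offset=6 (pos 0, char 'd'): match length 0
Longest match has length 2 at offset 4.
next_char = character at position 6 + 2 = 8 -> 'b'

Best match: offset=4, length=2 (matching 'bc' starting at position 2)
LZ77 triple: (4, 2, 'b')


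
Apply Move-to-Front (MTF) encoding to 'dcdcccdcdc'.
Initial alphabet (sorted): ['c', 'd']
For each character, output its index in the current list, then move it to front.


MTF encoding:
'd': index 1 in ['c', 'd'] -> ['d', 'c']
'c': index 1 in ['d', 'c'] -> ['c', 'd']
'd': index 1 in ['c', 'd'] -> ['d', 'c']
'c': index 1 in ['d', 'c'] -> ['c', 'd']
'c': index 0 in ['c', 'd'] -> ['c', 'd']
'c': index 0 in ['c', 'd'] -> ['c', 'd']
'd': index 1 in ['c', 'd'] -> ['d', 'c']
'c': index 1 in ['d', 'c'] -> ['c', 'd']
'd': index 1 in ['c', 'd'] -> ['d', 'c']
'c': index 1 in ['d', 'c'] -> ['c', 'd']


Output: [1, 1, 1, 1, 0, 0, 1, 1, 1, 1]


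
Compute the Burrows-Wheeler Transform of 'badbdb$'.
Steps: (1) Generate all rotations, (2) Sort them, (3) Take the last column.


Rotations (sorted):
  0: $badbdb -> last char: b
  1: adbdb$b -> last char: b
  2: b$badbd -> last char: d
  3: badbdb$ -> last char: $
  4: bdb$bad -> last char: d
  5: db$badb -> last char: b
  6: dbdb$ba -> last char: a


BWT = bbd$dba


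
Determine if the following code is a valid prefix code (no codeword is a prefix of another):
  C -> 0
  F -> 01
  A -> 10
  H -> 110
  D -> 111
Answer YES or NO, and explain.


Checking each pair (does one codeword prefix another?):
  C='0' vs F='01': prefix -- VIOLATION

NO -- this is NOT a valid prefix code. C (0) is a prefix of F (01).


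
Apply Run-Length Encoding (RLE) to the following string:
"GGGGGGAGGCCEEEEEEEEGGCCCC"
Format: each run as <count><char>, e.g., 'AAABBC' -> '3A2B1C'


Scanning runs left to right:
  i=0: run of 'G' x 6 -> '6G'
  i=6: run of 'A' x 1 -> '1A'
  i=7: run of 'G' x 2 -> '2G'
  i=9: run of 'C' x 2 -> '2C'
  i=11: run of 'E' x 8 -> '8E'
  i=19: run of 'G' x 2 -> '2G'
  i=21: run of 'C' x 4 -> '4C'

RLE = 6G1A2G2C8E2G4C
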